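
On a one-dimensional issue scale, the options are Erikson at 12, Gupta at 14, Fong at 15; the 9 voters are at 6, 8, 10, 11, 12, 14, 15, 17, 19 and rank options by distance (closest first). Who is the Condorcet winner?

Erikson

With single-peaked preferences on a line, the Condorcet winner is the candidate closest to the median voter.
The median voter (position 12) is closest to Erikson at 12.
Check: Erikson vs Gupta — voters closer to Erikson: 5 of 9.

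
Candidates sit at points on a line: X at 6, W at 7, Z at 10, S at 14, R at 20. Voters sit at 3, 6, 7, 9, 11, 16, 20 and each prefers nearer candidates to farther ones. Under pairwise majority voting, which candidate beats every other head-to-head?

With single-peaked preferences on a line, the Condorcet winner is the candidate closest to the median voter.
The median voter (position 9) is closest to Z at 10.
Check: Z vs R — voters closer to Z: 5 of 7.

Z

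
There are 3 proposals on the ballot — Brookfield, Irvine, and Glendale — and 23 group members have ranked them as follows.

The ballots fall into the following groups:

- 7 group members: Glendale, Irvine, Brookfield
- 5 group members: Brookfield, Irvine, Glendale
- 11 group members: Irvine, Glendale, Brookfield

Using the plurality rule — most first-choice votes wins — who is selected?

Irvine

First-place vote totals:
  Brookfield: 5
  Irvine: 11
  Glendale: 7
Irvine has the most first-place votes.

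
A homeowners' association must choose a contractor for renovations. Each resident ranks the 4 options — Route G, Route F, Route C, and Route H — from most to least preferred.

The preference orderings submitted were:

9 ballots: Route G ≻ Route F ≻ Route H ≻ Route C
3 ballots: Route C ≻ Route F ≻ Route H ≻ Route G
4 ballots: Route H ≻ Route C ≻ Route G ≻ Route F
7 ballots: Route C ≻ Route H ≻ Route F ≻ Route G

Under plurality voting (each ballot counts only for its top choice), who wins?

First-place vote totals:
  Route G: 9
  Route F: 0
  Route C: 10
  Route H: 4
Route C has the most first-place votes.

Route C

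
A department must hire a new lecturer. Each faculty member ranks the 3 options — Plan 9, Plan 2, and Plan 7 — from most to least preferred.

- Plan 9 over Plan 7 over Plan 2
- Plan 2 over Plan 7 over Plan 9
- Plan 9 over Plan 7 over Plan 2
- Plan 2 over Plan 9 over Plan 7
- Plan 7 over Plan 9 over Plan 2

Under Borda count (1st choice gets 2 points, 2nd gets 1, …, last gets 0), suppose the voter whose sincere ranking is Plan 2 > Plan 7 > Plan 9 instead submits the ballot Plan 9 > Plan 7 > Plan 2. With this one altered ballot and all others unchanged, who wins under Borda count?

Borda totals with the altered ballot: Plan 9 8, Plan 2 2, Plan 7 5.
The winner is unchanged: still Plan 9.

Plan 9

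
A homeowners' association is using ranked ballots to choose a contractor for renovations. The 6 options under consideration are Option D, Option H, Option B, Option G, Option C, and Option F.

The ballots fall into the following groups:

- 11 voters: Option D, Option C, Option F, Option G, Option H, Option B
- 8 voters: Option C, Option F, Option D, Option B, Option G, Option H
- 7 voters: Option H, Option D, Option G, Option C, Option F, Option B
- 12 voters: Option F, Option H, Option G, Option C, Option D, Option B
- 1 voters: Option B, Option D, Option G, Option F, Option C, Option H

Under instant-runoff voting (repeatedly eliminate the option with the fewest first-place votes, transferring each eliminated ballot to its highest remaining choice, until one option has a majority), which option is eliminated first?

Round 1: Option F 12, Option D 11, Option C 8, Option H 7, Option B 1, Option G 0. Option G has the fewest and is eliminated.
Round 2: Option F 12, Option D 11, Option C 8, Option H 7, Option B 1. Option B has the fewest and is eliminated.
Round 3: Option D 12, Option F 12, Option C 8, Option H 7. Option H has the fewest and is eliminated.
Round 4: Option D 19, Option F 12, Option C 8. Option C has the fewest and is eliminated.
Round 5: Option F 20, Option D 19. Option F has a majority.

Option G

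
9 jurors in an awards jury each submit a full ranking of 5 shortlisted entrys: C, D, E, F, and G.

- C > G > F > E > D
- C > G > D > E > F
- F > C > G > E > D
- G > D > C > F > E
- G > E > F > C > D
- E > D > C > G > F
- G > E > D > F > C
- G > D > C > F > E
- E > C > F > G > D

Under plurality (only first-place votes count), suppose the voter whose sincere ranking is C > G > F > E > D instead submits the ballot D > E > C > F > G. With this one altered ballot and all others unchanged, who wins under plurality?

First-place totals with the altered ballot: C 1, D 1, E 2, F 1, G 4.
The winner is unchanged: still G.

G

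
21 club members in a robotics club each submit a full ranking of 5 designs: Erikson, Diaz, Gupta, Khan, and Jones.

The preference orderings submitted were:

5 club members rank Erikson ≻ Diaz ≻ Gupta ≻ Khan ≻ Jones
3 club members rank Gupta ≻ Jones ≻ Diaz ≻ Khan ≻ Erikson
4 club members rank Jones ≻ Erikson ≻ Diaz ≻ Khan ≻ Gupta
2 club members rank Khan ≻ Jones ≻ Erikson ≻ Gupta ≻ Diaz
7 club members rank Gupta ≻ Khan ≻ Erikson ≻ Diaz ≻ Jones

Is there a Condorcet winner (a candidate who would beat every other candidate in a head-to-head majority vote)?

Head-to-head results (21 voters total):
Erikson vs Diaz: Erikson wins 18–3.
Erikson vs Gupta: Erikson wins 11–10.
Erikson vs Khan: Khan wins 12–9.
Erikson vs Jones: Erikson wins 12–9.
Diaz vs Gupta: Gupta wins 12–9.
Diaz vs Khan: Diaz wins 12–9.
Diaz vs Jones: Diaz wins 12–9.
Gupta vs Khan: Gupta wins 15–6.
Gupta vs Jones: Gupta wins 15–6.
Khan vs Jones: Khan wins 14–7.
No candidate beats all others: Erikson beats Diaz beats Khan beats Erikson, a majority cycle.

No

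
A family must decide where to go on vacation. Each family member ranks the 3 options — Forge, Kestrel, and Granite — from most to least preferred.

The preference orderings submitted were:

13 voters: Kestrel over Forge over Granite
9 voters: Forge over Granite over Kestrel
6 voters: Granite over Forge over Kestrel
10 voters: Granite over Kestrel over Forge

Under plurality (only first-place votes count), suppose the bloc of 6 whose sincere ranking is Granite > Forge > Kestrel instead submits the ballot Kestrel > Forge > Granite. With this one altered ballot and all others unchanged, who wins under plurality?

First-place totals with the altered ballot: Forge 9, Kestrel 19, Granite 10.
The switch changes the winner from Granite to Kestrel.

Kestrel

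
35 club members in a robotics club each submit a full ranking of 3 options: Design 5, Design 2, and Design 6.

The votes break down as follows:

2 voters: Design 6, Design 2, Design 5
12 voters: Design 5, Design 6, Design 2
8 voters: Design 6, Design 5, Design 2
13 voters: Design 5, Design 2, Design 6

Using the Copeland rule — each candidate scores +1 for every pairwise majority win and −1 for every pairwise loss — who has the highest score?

Design 5

Pairwise results:
  Design 5 vs Design 2: Design 5 wins 33–2.
  Design 5 vs Design 6: Design 5 wins 25–10.
  Design 2 vs Design 6: Design 6 wins 22–13.
Copeland scores (wins − losses):
  Design 5: 2 − 0 = 2
  Design 2: 0 − 2 = -2
  Design 6: 1 − 1 = 0
Design 5 has the best Copeland score.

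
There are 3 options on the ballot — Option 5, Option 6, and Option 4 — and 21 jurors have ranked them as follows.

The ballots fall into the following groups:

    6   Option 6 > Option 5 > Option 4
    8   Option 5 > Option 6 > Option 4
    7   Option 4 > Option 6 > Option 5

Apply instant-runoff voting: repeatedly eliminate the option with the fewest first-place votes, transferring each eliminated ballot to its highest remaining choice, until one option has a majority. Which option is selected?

Option 5

Round 1: Option 5 8, Option 4 7, Option 6 6. Option 6 has the fewest and is eliminated.
Round 2: Option 5 14, Option 4 7. Option 5 has a majority.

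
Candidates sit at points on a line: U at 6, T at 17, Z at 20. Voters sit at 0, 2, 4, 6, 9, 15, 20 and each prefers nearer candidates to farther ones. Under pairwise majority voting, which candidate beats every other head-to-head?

U

With single-peaked preferences on a line, the Condorcet winner is the candidate closest to the median voter.
The median voter (position 6) is closest to U at 6.
Check: U vs Z — voters closer to U: 5 of 7.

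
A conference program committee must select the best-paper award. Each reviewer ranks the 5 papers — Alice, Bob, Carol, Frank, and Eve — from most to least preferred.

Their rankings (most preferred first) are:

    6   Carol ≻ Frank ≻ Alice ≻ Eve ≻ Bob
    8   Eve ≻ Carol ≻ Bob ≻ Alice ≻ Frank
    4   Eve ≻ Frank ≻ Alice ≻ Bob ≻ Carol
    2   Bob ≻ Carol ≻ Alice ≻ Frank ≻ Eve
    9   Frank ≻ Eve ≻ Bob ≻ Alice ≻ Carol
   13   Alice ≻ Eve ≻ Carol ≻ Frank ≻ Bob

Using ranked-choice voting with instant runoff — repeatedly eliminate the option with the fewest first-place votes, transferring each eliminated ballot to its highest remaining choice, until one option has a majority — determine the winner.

Alice

Round 1: Alice 13, Eve 12, Frank 9, Carol 6, Bob 2. Bob has the fewest and is eliminated.
Round 2: Alice 13, Eve 12, Frank 9, Carol 8. Carol has the fewest and is eliminated.
Round 3: Alice 15, Frank 15, Eve 12. Eve has the fewest and is eliminated.
Round 4: Alice 23, Frank 19. Alice has a majority.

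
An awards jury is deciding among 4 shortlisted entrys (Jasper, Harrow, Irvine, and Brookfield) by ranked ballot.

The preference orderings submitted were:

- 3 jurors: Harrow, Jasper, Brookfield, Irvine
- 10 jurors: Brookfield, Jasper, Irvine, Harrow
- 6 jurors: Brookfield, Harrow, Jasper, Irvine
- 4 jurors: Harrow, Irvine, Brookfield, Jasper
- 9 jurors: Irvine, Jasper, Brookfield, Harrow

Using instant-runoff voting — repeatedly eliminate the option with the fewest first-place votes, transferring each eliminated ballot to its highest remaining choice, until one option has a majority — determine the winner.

Brookfield

Round 1: Brookfield 16, Irvine 9, Harrow 7, Jasper 0. Jasper has the fewest and is eliminated.
Round 2: Brookfield 16, Irvine 9, Harrow 7. Harrow has the fewest and is eliminated.
Round 3: Brookfield 19, Irvine 13. Brookfield has a majority.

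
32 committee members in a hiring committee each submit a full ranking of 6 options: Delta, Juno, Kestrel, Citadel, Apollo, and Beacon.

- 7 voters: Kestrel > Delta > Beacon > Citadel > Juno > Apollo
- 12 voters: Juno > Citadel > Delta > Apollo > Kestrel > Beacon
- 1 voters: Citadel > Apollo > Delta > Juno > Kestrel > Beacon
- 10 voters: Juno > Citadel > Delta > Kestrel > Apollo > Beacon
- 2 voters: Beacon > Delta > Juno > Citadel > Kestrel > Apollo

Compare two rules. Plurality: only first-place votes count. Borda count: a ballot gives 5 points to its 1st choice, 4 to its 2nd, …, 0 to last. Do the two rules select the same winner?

Yes

Plurality first-place counts: Delta 0, Juno 22, Kestrel 7, Citadel 1, Apollo 0, Beacon 2 → Juno.
Borda totals: Delta 105, Juno 125, Kestrel 70, Citadel 111, Apollo 38, Beacon 31 → Juno.
The two rules agree on Juno.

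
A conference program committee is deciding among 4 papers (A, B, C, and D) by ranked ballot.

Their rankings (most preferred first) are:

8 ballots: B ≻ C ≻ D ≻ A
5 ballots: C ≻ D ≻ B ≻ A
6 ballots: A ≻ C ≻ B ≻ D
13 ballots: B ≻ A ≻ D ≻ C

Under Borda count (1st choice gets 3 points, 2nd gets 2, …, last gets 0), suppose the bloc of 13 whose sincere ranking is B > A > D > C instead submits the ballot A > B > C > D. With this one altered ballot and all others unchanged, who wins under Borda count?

Borda totals with the altered ballot: A 57, B 61, C 56, D 18.
The winner is unchanged: still B.

B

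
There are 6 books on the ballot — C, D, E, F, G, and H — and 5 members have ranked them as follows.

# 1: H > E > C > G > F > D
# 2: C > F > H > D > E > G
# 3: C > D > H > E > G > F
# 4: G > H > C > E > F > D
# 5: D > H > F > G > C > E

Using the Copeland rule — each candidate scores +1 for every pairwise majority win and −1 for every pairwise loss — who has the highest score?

H

Pairwise results:
  C vs D: C wins 4–1.
  C vs E: C wins 4–1.
  C vs F: C wins 4–1.
  C vs G: C wins 3–2.
  C vs H: H wins 3–2.
  D vs E: D wins 3–2.
  D vs F: F wins 3–2.
  D vs G: D wins 3–2.
  D vs H: H wins 3–2.
  E vs F: E wins 3–2.
  E vs G: E wins 3–2.
  E vs H: H wins 5–0.
  F vs G: G wins 3–2.
  F vs H: H wins 4–1.
  G vs H: H wins 4–1.
Copeland scores (wins − losses):
  C: 4 − 1 = 3
  D: 2 − 3 = -1
  E: 2 − 3 = -1
  F: 1 − 4 = -3
  G: 1 − 4 = -3
  H: 5 − 0 = 5
H has the best Copeland score.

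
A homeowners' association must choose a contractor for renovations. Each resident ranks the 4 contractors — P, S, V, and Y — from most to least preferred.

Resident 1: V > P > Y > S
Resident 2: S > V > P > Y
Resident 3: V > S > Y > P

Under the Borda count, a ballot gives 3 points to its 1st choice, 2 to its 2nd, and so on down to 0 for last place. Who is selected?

Borda scores:
  P: 2 + 1 + 0 = 3
  S: 0 + 3 + 2 = 5
  V: 3 + 2 + 3 = 8
  Y: 1 + 0 + 1 = 2
V has the highest total.

V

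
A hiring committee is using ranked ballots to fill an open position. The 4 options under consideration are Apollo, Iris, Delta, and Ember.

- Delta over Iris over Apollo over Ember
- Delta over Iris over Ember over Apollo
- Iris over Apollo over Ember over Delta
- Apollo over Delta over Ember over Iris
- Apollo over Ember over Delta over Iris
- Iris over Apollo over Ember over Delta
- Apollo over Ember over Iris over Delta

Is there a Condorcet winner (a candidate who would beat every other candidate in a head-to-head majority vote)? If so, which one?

No Condorcet winner

Head-to-head results (7 voters total):
Apollo vs Iris: Iris wins 4–3.
Apollo vs Delta: Apollo wins 5–2.
Apollo vs Ember: Apollo wins 6–1.
Iris vs Delta: Delta wins 4–3.
Iris vs Ember: Iris wins 4–3.
Delta vs Ember: Ember wins 4–3.
No candidate beats all others: Apollo beats Delta beats Iris beats Apollo, a majority cycle.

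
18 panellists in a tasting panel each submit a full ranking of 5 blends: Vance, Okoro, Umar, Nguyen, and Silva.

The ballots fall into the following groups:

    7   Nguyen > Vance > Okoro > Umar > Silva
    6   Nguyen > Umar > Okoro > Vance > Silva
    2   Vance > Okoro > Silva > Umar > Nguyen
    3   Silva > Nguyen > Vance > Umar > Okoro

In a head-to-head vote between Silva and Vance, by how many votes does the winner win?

Ballots ranking Silva above Vance: 3.
Ballots ranking Vance above Silva: 7+6+2 = 15.
Vance wins 15–3, a margin of 12.

12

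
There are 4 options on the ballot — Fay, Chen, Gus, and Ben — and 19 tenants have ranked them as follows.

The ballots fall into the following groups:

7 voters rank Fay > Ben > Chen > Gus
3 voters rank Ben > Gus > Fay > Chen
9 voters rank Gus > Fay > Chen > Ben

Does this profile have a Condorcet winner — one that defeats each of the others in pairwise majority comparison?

Head-to-head results (19 voters total):
Fay vs Chen: Fay wins 19–0.
Fay vs Gus: Gus wins 12–7.
Fay vs Ben: Fay wins 16–3.
Chen vs Gus: Gus wins 12–7.
Chen vs Ben: Ben wins 10–9.
Gus vs Ben: Ben wins 10–9.
No candidate beats all others: Fay beats Ben beats Gus beats Fay, a majority cycle.

No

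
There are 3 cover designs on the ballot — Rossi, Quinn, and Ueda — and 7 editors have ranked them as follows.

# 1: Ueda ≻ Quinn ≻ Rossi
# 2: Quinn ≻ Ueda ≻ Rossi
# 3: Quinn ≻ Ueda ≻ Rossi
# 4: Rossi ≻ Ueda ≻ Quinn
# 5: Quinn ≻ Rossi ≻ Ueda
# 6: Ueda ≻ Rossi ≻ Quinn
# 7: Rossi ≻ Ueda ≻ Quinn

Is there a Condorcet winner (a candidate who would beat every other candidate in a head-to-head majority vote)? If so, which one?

Head-to-head results (7 voters total):
Rossi vs Quinn: Quinn wins 4–3.
Rossi vs Ueda: Ueda wins 4–3.
Quinn vs Ueda: Ueda wins 4–3.
Ueda beats each rival — Rossi (4–3), Quinn (4–3) — so Ueda is the Condorcet winner.

Ueda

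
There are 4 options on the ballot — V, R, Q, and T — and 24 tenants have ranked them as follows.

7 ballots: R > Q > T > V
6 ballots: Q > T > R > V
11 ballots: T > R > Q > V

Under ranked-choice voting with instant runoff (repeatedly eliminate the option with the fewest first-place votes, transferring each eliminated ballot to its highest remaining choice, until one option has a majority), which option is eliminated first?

Round 1: T 11, R 7, Q 6, V 0. V has the fewest and is eliminated.
Round 2: T 11, R 7, Q 6. Q has the fewest and is eliminated.
Round 3: T 17, R 7. T has a majority.

V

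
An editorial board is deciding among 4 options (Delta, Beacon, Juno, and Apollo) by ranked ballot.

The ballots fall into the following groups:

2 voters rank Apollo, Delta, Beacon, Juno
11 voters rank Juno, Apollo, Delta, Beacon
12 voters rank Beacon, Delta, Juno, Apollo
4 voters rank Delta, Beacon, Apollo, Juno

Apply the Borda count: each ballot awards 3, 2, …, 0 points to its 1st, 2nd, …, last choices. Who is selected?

Delta

Borda scores:
  Delta: 2·2 + 11·1 + 12·2 + 4·3 = 51
  Beacon: 2·1 + 11·0 + 12·3 + 4·2 = 46
  Juno: 2·0 + 11·3 + 12·1 + 4·0 = 45
  Apollo: 2·3 + 11·2 + 12·0 + 4·1 = 32
Delta has the highest total.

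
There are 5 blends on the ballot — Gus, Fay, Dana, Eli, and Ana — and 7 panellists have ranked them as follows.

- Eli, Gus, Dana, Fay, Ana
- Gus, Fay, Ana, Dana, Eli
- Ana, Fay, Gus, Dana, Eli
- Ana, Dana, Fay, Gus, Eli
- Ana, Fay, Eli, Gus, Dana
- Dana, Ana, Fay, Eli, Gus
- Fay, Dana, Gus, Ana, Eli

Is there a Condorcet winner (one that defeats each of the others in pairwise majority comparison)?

Head-to-head results (7 voters total):
Gus vs Fay: Fay wins 5–2.
Gus vs Dana: Gus wins 4–3.
Gus vs Eli: Gus wins 4–3.
Gus vs Ana: Ana wins 4–3.
Fay vs Dana: Fay wins 4–3.
Fay vs Eli: Fay wins 6–1.
Fay vs Ana: Ana wins 4–3.
Dana vs Eli: Dana wins 5–2.
Dana vs Ana: Ana wins 4–3.
Eli vs Ana: Ana wins 6–1.
Ana beats each rival — Gus (4–3), Fay (4–3), Dana (4–3), Eli (6–1) — so Ana is the Condorcet winner.

Yes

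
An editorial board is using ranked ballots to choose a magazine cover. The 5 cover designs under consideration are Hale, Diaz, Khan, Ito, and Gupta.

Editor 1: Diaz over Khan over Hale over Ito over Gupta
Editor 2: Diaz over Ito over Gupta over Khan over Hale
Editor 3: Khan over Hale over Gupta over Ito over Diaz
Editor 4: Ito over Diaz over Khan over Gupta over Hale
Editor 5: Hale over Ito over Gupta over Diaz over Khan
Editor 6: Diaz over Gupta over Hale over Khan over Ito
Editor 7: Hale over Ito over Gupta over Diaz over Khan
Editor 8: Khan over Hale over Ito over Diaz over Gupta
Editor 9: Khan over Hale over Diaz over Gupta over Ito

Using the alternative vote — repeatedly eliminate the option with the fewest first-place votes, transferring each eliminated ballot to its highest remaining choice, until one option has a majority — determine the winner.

Diaz

Round 1: Diaz 3, Khan 3, Hale 2, Ito 1, Gupta 0. Gupta has the fewest and is eliminated.
Round 2: Diaz 3, Khan 3, Hale 2, Ito 1. Ito has the fewest and is eliminated.
Round 3: Diaz 4, Khan 3, Hale 2. Hale has the fewest and is eliminated.
Round 4: Diaz 6, Khan 3. Diaz has a majority.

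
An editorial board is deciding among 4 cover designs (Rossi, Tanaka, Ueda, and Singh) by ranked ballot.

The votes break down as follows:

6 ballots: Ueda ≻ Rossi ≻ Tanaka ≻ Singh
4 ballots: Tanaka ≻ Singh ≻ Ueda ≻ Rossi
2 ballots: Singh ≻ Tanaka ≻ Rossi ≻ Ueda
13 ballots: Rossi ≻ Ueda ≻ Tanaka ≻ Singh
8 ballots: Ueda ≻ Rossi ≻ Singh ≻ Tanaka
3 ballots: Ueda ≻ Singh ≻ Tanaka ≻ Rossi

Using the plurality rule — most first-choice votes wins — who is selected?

First-place vote totals:
  Rossi: 13
  Tanaka: 4
  Ueda: 17
  Singh: 2
Ueda has the most first-place votes.

Ueda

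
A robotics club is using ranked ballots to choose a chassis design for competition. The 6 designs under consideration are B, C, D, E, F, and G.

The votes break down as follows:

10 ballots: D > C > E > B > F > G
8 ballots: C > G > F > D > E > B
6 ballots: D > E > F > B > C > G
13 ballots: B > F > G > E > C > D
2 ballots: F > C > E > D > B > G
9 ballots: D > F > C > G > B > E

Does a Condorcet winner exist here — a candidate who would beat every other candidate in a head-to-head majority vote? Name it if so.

Head-to-head results (48 voters total):
B vs C: C wins 29–19.
B vs D: D wins 35–13.
B vs E: E wins 26–22.
B vs F: F wins 25–23.
B vs G: B wins 31–17.
C vs D: D wins 25–23.
C vs E: C wins 29–19.
C vs F: F wins 30–18.
C vs G: C wins 35–13.
D vs E: D wins 33–15.
D vs F: D wins 25–23.
D vs G: D wins 27–21.
E vs F: F wins 32–16.
E vs G: G wins 30–18.
F vs G: F wins 40–8.
D beats each rival — B (35–13), C (25–23), E (33–15), F (25–23), G (27–21) — so D is the Condorcet winner.

D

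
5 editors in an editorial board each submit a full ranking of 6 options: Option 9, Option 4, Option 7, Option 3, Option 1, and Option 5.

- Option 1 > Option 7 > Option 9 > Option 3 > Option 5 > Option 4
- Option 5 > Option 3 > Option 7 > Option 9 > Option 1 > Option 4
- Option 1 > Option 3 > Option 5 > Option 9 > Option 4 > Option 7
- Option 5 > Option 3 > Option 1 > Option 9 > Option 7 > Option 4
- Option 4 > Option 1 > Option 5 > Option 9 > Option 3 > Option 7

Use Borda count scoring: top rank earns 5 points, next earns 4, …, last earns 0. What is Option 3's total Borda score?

Borda scores:
  Option 9: 3 + 2 + 2 + 2 + 2 = 11
  Option 4: 0 + 0 + 1 + 0 + 5 = 6
  Option 7: 4 + 3 + 0 + 1 + 0 = 8
  Option 3: 2 + 4 + 4 + 4 + 1 = 15
  Option 1: 5 + 1 + 5 + 3 + 4 = 18
  Option 5: 1 + 5 + 3 + 5 + 3 = 17

15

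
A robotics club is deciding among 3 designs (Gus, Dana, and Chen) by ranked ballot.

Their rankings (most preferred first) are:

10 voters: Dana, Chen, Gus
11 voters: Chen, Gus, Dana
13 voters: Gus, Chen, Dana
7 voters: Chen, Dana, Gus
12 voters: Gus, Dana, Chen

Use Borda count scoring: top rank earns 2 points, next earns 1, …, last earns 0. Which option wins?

Gus

Borda scores:
  Gus: 10·0 + 11·1 + 13·2 + 7·0 + 12·2 = 61
  Dana: 10·2 + 11·0 + 13·0 + 7·1 + 12·1 = 39
  Chen: 10·1 + 11·2 + 13·1 + 7·2 + 12·0 = 59
Gus has the highest total.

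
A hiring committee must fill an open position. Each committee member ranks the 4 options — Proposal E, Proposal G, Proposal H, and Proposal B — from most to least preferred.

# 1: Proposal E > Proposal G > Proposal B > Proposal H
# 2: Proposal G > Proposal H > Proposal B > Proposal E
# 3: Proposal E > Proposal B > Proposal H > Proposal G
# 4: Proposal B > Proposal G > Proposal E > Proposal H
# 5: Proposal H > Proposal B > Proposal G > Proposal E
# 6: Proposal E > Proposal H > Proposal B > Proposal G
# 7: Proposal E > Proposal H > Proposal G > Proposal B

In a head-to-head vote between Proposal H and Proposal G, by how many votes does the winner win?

1

Ballots ranking Proposal H above Proposal G: 4.
Ballots ranking Proposal G above Proposal H: 3.
Proposal H wins 4–3, a margin of 1.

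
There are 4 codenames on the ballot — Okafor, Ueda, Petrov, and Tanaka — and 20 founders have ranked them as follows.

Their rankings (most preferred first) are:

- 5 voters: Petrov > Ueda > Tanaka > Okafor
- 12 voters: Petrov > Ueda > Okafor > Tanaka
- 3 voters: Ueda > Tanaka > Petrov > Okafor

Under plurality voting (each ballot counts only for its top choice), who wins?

Petrov

First-place vote totals:
  Okafor: 0
  Ueda: 3
  Petrov: 17
  Tanaka: 0
Petrov has the most first-place votes.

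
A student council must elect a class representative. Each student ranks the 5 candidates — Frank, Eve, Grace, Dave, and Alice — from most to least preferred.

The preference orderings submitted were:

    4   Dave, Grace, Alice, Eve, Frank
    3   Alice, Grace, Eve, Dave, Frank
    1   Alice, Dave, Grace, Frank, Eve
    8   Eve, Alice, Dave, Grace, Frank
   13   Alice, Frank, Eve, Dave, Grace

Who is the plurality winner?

First-place vote totals:
  Frank: 0
  Eve: 8
  Grace: 0
  Dave: 4
  Alice: 17
Alice has the most first-place votes.

Alice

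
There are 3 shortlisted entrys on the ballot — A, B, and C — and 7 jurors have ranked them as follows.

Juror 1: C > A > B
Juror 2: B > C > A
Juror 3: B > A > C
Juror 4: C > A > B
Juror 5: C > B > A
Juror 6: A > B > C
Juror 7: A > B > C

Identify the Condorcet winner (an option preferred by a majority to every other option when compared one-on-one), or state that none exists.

Head-to-head results (7 voters total):
A vs B: A wins 4–3.
A vs C: C wins 4–3.
B vs C: B wins 4–3.
No candidate beats all others: A beats B beats C beats A, a majority cycle.

There is no Condorcet winner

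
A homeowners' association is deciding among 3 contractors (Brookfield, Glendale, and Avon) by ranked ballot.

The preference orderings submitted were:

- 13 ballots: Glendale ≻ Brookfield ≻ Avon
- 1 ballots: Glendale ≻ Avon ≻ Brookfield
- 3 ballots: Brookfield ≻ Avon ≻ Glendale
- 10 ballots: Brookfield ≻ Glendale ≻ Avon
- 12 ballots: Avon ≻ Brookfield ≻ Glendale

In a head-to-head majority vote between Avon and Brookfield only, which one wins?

Ballots ranking Avon above Brookfield: 1+12 = 13.
Ballots ranking Brookfield above Avon: 13+3+10 = 26.
Brookfield wins the head-to-head, 26–13.

Brookfield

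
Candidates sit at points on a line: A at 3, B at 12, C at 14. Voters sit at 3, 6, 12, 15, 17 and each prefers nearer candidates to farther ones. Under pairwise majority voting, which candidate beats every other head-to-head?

With single-peaked preferences on a line, the Condorcet winner is the candidate closest to the median voter.
The median voter (position 12) is closest to B at 12.
Check: B vs C — voters closer to B: 3 of 5.

B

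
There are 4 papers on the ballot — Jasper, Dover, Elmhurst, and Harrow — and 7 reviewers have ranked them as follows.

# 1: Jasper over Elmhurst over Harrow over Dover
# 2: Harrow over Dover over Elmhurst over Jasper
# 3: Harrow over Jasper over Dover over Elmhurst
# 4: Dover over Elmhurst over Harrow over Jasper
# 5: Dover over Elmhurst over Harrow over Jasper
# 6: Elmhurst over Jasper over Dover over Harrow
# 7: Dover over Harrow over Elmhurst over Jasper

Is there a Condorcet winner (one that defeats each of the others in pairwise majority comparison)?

Yes

Head-to-head results (7 voters total):
Jasper vs Dover: Dover wins 4–3.
Jasper vs Elmhurst: Elmhurst wins 5–2.
Jasper vs Harrow: Harrow wins 5–2.
Dover vs Elmhurst: Dover wins 5–2.
Dover vs Harrow: Dover wins 4–3.
Elmhurst vs Harrow: Elmhurst wins 4–3.
Dover beats each rival — Jasper (4–3), Elmhurst (5–2), Harrow (4–3) — so Dover is the Condorcet winner.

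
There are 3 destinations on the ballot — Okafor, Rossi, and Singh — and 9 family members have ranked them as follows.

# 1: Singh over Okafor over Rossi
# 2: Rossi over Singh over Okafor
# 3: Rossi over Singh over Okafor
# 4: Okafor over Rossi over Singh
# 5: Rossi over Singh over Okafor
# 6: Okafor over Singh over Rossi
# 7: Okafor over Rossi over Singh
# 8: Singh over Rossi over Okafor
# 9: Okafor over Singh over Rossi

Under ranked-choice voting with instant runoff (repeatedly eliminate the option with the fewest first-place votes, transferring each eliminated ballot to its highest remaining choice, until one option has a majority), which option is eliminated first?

Singh

Round 1: Okafor 4, Rossi 3, Singh 2. Singh has the fewest and is eliminated.
Round 2: Okafor 5, Rossi 4. Okafor has a majority.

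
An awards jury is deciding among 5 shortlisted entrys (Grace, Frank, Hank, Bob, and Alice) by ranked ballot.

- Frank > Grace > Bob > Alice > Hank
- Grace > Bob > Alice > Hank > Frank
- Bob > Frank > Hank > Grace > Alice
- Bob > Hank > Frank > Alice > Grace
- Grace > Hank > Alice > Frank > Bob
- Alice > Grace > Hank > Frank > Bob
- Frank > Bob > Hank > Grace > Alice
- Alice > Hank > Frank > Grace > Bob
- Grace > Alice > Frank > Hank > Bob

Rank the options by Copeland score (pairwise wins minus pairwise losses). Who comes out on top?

Grace

Pairwise results:
  Grace vs Frank: Frank wins 5–4.
  Grace vs Hank: Grace wins 5–4.
  Grace vs Bob: Grace wins 6–3.
  Grace vs Alice: Grace wins 6–3.
  Frank vs Hank: Hank wins 5–4.
  Frank vs Bob: Frank wins 6–3.
  Frank vs Alice: Alice wins 5–4.
  Hank vs Bob: Bob wins 5–4.
  Hank vs Alice: Alice wins 5–4.
  Bob vs Alice: Bob wins 5–4.
Copeland scores (wins − losses):
  Grace: 3 − 1 = 2
  Frank: 2 − 2 = 0
  Hank: 1 − 3 = -2
  Bob: 2 − 2 = 0
  Alice: 2 − 2 = 0
Grace has the best Copeland score.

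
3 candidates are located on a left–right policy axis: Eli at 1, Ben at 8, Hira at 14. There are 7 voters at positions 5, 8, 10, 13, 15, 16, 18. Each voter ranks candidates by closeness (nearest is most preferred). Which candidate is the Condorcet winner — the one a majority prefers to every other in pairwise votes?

With single-peaked preferences on a line, the Condorcet winner is the candidate closest to the median voter.
The median voter (position 13) is closest to Hira at 14.
Check: Hira vs Ben — voters closer to Hira: 4 of 7.

Hira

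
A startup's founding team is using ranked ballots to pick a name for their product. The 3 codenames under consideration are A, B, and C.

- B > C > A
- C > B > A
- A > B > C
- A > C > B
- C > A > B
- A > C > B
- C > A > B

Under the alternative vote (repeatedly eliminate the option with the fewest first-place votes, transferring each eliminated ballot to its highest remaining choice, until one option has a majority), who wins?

Round 1: A 3, C 3, B 1. B has the fewest and is eliminated.
Round 2: C 4, A 3. C has a majority.

C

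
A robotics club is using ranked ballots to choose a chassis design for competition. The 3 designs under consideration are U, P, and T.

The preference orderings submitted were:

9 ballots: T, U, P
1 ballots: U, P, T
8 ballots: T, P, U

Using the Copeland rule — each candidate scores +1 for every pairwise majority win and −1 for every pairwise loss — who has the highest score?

Pairwise results:
  U vs P: U wins 10–8.
  U vs T: T wins 17–1.
  P vs T: T wins 17–1.
Copeland scores (wins − losses):
  U: 1 − 1 = 0
  P: 0 − 2 = -2
  T: 2 − 0 = 2
T has the best Copeland score.

T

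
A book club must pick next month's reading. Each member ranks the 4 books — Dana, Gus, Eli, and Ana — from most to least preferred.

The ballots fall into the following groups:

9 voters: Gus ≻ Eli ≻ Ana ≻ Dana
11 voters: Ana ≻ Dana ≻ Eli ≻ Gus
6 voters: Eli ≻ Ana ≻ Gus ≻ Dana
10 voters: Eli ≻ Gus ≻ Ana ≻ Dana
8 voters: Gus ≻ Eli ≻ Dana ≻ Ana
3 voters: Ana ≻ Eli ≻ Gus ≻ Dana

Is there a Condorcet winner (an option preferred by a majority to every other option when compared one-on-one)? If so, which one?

Eli

Head-to-head results (47 voters total):
Dana vs Gus: Gus wins 36–11.
Dana vs Eli: Eli wins 36–11.
Dana vs Ana: Ana wins 39–8.
Gus vs Eli: Eli wins 30–17.
Gus vs Ana: Gus wins 27–20.
Eli vs Ana: Eli wins 33–14.
Eli beats each rival — Dana (36–11), Gus (30–17), Ana (33–14) — so Eli is the Condorcet winner.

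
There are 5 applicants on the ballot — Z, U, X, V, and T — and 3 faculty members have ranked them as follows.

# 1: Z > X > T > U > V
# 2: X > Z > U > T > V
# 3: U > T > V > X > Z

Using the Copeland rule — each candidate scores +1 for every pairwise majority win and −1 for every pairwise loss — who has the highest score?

X

Pairwise results:
  Z vs U: Z wins 2–1.
  Z vs X: X wins 2–1.
  Z vs V: Z wins 2–1.
  Z vs T: Z wins 2–1.
  U vs X: X wins 2–1.
  U vs V: U wins 3–0.
  U vs T: U wins 2–1.
  X vs V: X wins 2–1.
  X vs T: X wins 2–1.
  V vs T: T wins 3–0.
Copeland scores (wins − losses):
  Z: 3 − 1 = 2
  U: 2 − 2 = 0
  X: 4 − 0 = 4
  V: 0 − 4 = -4
  T: 1 − 3 = -2
X has the best Copeland score.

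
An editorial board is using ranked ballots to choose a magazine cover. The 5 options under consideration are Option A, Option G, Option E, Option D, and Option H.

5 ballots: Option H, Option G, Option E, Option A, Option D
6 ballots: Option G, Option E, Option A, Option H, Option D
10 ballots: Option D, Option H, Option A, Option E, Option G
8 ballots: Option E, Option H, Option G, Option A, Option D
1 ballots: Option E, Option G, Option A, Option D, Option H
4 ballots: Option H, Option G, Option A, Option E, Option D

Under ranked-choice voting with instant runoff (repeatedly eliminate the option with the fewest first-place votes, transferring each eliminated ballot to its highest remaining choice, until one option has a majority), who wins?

Option E

Round 1: Option D 10, Option E 9, Option H 9, Option G 6, Option A 0. Option A has the fewest and is eliminated.
Round 2: Option D 10, Option E 9, Option H 9, Option G 6. Option G has the fewest and is eliminated.
Round 3: Option E 15, Option D 10, Option H 9. Option H has the fewest and is eliminated.
Round 4: Option E 24, Option D 10. Option E has a majority.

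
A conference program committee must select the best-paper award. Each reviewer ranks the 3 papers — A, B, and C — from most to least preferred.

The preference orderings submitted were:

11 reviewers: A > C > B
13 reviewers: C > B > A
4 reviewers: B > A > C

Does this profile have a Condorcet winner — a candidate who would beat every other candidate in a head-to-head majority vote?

No

Head-to-head results (28 voters total):
A vs B: B wins 17–11.
A vs C: A wins 15–13.
B vs C: C wins 24–4.
No candidate beats all others: A beats C beats B beats A, a majority cycle.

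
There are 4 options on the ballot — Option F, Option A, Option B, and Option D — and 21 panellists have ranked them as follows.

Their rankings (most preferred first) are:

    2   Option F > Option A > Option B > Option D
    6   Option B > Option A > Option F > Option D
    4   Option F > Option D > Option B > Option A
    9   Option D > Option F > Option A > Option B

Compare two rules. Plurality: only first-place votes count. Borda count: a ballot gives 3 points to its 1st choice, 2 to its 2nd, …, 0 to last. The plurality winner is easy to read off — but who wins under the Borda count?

Plurality first-place counts: Option F 6, Option A 0, Option B 6, Option D 9 → Option D.
Borda totals: Option F 42, Option A 25, Option B 24, Option D 35 → Option F.

Option F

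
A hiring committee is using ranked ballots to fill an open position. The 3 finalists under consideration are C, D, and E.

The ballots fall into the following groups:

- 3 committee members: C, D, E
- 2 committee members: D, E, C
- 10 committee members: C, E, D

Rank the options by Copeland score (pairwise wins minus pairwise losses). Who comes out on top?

C

Pairwise results:
  C vs D: C wins 13–2.
  C vs E: C wins 13–2.
  D vs E: E wins 10–5.
Copeland scores (wins − losses):
  C: 2 − 0 = 2
  D: 0 − 2 = -2
  E: 1 − 1 = 0
C has the best Copeland score.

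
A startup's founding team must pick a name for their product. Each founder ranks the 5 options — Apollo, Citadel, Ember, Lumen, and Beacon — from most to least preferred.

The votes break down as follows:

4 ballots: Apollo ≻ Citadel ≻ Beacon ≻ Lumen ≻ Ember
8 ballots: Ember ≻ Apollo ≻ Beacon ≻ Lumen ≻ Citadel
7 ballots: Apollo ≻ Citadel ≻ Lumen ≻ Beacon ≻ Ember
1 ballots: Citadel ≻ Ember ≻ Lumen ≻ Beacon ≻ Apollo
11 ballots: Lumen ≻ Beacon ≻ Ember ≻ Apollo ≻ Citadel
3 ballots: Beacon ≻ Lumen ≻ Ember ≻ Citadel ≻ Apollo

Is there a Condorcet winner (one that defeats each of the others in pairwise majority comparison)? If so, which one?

Head-to-head results (34 voters total):
Apollo vs Citadel: Apollo wins 30–4.
Apollo vs Ember: Ember wins 23–11.
Apollo vs Lumen: Apollo wins 19–15.
Apollo vs Beacon: Apollo wins 19–15.
Citadel vs Ember: Ember wins 22–12.
Citadel vs Lumen: Lumen wins 22–12.
Citadel vs Beacon: Beacon wins 22–12.
Ember vs Lumen: Lumen wins 25–9.
Ember vs Beacon: Beacon wins 25–9.
Lumen vs Beacon: Lumen wins 19–15.
No candidate beats all others: Apollo beats Lumen beats Ember beats Apollo, a majority cycle.

No Condorcet winner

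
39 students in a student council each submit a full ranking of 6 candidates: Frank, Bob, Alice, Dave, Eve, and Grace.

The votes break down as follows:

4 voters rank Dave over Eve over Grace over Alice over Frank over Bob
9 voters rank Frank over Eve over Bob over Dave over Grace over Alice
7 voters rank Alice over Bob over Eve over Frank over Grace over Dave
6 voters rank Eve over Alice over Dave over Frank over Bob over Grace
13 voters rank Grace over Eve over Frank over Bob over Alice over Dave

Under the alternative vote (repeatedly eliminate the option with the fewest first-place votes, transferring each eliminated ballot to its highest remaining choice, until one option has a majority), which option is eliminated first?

Bob

Round 1: Grace 13, Frank 9, Alice 7, Eve 6, Dave 4, Bob 0. Bob has the fewest and is eliminated.
Round 2: Grace 13, Frank 9, Alice 7, Eve 6, Dave 4. Dave has the fewest and is eliminated.
Round 3: Grace 13, Eve 10, Frank 9, Alice 7. Alice has the fewest and is eliminated.
Round 4: Eve 17, Grace 13, Frank 9. Frank has the fewest and is eliminated.
Round 5: Eve 26, Grace 13. Eve has a majority.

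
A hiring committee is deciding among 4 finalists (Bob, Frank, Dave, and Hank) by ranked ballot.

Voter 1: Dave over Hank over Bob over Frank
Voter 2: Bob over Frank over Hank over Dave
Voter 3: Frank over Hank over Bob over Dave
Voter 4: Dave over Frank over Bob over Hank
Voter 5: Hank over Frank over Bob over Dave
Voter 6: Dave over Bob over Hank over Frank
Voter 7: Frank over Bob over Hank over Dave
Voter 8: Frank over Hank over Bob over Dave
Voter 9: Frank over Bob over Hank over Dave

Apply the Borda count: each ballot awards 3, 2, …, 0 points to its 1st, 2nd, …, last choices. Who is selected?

Frank

Borda scores:
  Bob: 1 + 3 + 1 + 1 + 1 + 2 + 2 + 1 + 2 = 14
  Frank: 0 + 2 + 3 + 2 + 2 + 0 + 3 + 3 + 3 = 18
  Dave: 3 + 0 + 0 + 3 + 0 + 3 + 0 + 0 + 0 = 9
  Hank: 2 + 1 + 2 + 0 + 3 + 1 + 1 + 2 + 1 = 13
Frank has the highest total.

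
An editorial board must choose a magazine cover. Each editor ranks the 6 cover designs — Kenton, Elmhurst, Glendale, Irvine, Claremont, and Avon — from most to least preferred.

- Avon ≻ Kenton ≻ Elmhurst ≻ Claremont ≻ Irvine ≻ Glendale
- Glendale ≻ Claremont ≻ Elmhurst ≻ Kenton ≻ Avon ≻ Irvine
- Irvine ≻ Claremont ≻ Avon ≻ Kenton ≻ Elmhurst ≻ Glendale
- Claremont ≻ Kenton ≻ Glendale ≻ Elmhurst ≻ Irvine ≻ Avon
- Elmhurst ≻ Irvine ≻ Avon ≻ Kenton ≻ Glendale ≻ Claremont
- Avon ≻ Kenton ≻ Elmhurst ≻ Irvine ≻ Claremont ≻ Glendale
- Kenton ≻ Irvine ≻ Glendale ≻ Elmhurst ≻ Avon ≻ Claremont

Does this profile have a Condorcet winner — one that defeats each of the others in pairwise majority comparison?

No

Head-to-head results (7 voters total):
Kenton vs Elmhurst: Kenton wins 5–2.
Kenton vs Glendale: Kenton wins 6–1.
Kenton vs Irvine: Kenton wins 5–2.
Kenton vs Claremont: Kenton wins 4–3.
Kenton vs Avon: Avon wins 4–3.
Elmhurst vs Glendale: Elmhurst wins 4–3.
Elmhurst vs Irvine: Elmhurst wins 5–2.
Elmhurst vs Claremont: Elmhurst wins 4–3.
Elmhurst vs Avon: Elmhurst wins 4–3.
Glendale vs Irvine: Irvine wins 5–2.
Glendale vs Claremont: Claremont wins 4–3.
Glendale vs Avon: Avon wins 4–3.
Irvine vs Claremont: Irvine wins 4–3.
Irvine vs Avon: Irvine wins 4–3.
Claremont vs Avon: Avon wins 4–3.
No candidate beats all others: Kenton beats Elmhurst beats Avon beats Kenton, a majority cycle.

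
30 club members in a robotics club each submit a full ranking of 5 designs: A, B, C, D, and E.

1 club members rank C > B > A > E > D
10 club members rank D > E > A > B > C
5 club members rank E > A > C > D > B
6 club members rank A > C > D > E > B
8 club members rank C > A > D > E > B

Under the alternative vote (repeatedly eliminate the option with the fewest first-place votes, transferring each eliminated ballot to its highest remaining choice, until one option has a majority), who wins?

Round 1: D 10, C 9, A 6, E 5, B 0. B has the fewest and is eliminated.
Round 2: D 10, C 9, A 6, E 5. E has the fewest and is eliminated.
Round 3: A 11, D 10, C 9. C has the fewest and is eliminated.
Round 4: A 20, D 10. A has a majority.

A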